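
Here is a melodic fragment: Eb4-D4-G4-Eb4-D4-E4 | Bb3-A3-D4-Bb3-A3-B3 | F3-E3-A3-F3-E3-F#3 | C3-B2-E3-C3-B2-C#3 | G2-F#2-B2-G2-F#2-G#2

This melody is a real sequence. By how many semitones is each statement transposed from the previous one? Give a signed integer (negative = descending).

-5

Taking 6-note groups, the heads are Eb4, Bb3, F3, C3, G2: the pattern moves down a 4th.
Eb4→Bb3 is 58 − 63 = -5 semitones.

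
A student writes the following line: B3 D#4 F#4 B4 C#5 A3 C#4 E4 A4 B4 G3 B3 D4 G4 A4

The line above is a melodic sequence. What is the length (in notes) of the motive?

5

There are 15 notes; a 5-note unit gives 3 cells:
B3 D#4 F#4 B4 C#5 | A3 C#4 E4 A4 B4 | G3 B3 D4 G4 A4
Each cell is the previous one down a 2nd — so the unit is 5 notes.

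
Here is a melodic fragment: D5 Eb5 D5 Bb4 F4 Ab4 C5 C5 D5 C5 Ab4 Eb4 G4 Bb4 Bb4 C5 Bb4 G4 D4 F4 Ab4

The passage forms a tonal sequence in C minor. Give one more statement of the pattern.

With a 7-note motive the entries are D5, C5, Bb4, each down a 2nd from the previous.
So cell 4 is Ab4 Bb4 Ab4 F4 C4 Eb4 G4.

Ab4 Bb4 Ab4 F4 C4 Eb4 G4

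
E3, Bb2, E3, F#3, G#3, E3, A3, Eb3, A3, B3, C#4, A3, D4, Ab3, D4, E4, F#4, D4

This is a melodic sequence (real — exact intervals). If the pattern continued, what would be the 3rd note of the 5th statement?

C5

Grouping in 6s, the 3rd note of each cell is E3, A3, D4.
Carrying that up a 4th forward: G4 → C5.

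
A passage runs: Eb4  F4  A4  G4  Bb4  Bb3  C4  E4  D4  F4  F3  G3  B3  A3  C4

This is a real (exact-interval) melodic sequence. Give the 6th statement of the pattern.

D2 E2 G#2 F#2 A2

The 5-note cells begin on Eb4, Bb3, F3 — each down a 4th from the last.
Continuing the starts: C3 → G2 → D2.
Statement 6 starts on D2 and keeps the same exact contour: D2 E2 G#2 F#2 A2.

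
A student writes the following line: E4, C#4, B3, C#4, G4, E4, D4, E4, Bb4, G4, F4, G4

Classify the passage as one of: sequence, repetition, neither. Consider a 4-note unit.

sequence

Each 4-note cell is the previous one transposed up a 3rd.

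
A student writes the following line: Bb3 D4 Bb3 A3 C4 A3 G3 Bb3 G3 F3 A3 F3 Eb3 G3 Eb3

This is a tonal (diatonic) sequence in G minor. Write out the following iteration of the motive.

Taking 3-note groups, the heads are Bb3, A3, G3, F3, Eb3: the pattern moves down a 2nd.
From D3 the diatonic shape gives D3 F3 D3.

D3 F3 D3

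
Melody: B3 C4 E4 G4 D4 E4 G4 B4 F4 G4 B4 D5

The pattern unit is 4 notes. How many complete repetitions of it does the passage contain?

12 notes in groups of 4 gives 12/4 = 3 statements.
Starts: B3, D4, F4 — each up a 3rd.

3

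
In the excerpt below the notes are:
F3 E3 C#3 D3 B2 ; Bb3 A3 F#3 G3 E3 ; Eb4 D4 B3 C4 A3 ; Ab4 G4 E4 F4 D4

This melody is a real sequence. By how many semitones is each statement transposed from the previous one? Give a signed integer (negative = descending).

5

With a 5-note motive the entries are F3, Bb3, Eb4, Ab4, each up a 4th from the previous.
Counting half-steps from F3 to Bb3: 5.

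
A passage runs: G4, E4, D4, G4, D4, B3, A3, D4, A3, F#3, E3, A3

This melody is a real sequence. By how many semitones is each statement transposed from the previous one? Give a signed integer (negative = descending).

-5

With a 4-note motive the entries are G4, D4, A3, each down a 4th from the previous.
G4 to D4 spans -5 semitones.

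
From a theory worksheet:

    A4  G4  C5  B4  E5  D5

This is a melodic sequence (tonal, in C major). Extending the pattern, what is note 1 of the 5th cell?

B5

Grouping in 2s, the 1st note of each cell is A4, C5, E5.
Carrying that up a 3rd forward: G5 → B5.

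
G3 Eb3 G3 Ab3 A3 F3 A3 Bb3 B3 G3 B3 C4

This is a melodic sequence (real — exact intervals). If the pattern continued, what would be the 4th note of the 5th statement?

E4

With 4-note cells, note 4 of each statement runs Ab3, Bb3, C4.
Extending up a 2nd: D4 → E4.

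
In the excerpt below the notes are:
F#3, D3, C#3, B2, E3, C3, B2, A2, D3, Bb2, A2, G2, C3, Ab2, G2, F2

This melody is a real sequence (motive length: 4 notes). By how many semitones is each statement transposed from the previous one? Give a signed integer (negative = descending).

The 4-note cells begin on F#3, E3, D3, C3 — each down a 2nd from the last.
F#3→E3 is 52 − 54 = -2 semitones.

-2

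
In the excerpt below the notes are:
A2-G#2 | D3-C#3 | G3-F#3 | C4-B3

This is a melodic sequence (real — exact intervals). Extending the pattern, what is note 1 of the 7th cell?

The unit is 2 notes. Position-1 pitches of the 4 shown cells: A2, D3, G3, C4.
Carrying that up a 4th forward: F4 → Bb4 → Eb5.

Eb5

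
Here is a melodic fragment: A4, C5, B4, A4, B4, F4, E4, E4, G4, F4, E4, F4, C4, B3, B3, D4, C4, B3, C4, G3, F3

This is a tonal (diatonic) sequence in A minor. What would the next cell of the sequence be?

F3 A3 G3 F3 G3 D3 C3

The 7-note cells begin on A4, E4, B3 — each down a 4th from the last.
From F3 the diatonic shape gives F3 A3 G3 F3 G3 D3 C3.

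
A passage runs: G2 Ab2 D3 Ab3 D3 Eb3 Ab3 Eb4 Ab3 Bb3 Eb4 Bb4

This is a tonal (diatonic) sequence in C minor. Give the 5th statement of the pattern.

Bb4 C5 F5 C6

The 4-note cells begin on G2, D3, Ab3 — each up a 5th from the last.
Carrying on: Eb4 → Bb4.
So cell 5 is Bb4 C5 F5 C6.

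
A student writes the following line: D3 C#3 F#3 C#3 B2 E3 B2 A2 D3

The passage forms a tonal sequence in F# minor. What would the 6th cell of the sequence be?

F#2 E2 A2

With a 3-note motive the entries are D3, C#3, B2, each down a 2nd from the previous.
Continuing the starts: A2 → G#2 → F#2.
Statement 6 starts on F#2 and keeps the same diatonic contour: F#2 E2 A2.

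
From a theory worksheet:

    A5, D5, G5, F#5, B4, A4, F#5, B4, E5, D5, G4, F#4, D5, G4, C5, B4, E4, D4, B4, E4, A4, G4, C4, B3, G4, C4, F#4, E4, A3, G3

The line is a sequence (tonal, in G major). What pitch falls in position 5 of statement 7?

D3

Grouping in 6s, the 5th note of each cell is B4, G4, E4, C4, A3.
Carrying that down a 3rd forward: F#3 → D3.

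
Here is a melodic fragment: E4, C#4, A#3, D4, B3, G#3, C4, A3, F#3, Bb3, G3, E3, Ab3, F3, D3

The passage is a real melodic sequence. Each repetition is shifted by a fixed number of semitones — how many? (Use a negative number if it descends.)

-2

With a 3-note motive the entries are E4, D4, C4, Bb3, Ab3, each down a 2nd from the previous.
E4 to D4 spans -2 semitones.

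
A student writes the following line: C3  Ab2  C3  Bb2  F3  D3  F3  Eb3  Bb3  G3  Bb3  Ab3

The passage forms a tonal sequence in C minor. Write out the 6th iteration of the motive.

The 4-note cells begin on C3, F3, Bb3 — each up a 4th from the last.
Carrying on: Eb4 → Ab4 → D5.
So cell 6 is D5 Bb4 D5 C5.

D5 Bb4 D5 C5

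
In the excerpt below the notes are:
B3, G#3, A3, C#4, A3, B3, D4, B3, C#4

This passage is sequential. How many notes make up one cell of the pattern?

Try groups of 3 (3 cells in 9 notes):
B3 G#3 A3 | C#4 A3 B3 | D4 B3 C#4
Every group is a transposition up a 2nd of the one before; no shorter unit works.

3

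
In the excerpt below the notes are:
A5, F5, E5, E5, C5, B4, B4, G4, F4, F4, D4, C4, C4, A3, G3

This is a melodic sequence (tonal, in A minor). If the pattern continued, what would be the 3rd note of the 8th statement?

The unit is 3 notes. Position-3 pitches of the 5 shown cells: E5, B4, F4, C4, G3.
Extending down a 4th: D3 → A2 → E2.

E2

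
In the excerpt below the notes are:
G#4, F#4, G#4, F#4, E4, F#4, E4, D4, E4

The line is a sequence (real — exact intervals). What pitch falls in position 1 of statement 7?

The unit is 3 notes. Position-1 pitches of the 3 shown cells: G#4, F#4, E4.
Each moves down a 2nd. Continuing: D4 → C4 → Bb3 → Ab3.

Ab3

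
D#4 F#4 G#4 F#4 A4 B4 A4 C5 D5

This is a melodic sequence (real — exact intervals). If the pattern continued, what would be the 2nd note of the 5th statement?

With 3-note cells, note 2 of each statement runs F#4, A4, C5.
Extending up a 3rd: Eb5 → Gb5.

Gb5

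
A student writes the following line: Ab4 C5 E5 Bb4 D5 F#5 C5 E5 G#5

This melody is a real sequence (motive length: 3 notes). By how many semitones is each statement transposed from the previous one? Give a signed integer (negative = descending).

Taking 3-note groups, the heads are Ab4, Bb4, C5: the pattern moves up a 2nd.
Ab4→Bb4 is 70 − 68 = 2 semitones.

2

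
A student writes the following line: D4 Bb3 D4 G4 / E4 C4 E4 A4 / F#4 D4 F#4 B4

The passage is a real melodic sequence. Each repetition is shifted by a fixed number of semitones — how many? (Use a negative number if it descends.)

2

With a 4-note motive the entries are D4, E4, F#4, each up a 2nd from the previous.
D4→E4 is 64 − 62 = 2 semitones.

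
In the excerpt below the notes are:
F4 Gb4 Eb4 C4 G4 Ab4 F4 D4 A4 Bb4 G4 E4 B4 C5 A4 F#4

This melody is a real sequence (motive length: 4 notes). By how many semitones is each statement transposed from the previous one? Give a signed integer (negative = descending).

2

The 4-note cells begin on F4, G4, A4, B4 — each up a 2nd from the last.
Counting half-steps from F4 to G4: 2.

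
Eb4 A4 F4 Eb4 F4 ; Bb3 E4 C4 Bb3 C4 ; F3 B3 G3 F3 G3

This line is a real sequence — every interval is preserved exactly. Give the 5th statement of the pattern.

Taking 5-note groups, the heads are Eb4, Bb3, F3: the pattern moves down a 4th.
Continuing the starts: C3 → G2.
So cell 5 is G2 C#3 A2 G2 A2.

G2 C#3 A2 G2 A2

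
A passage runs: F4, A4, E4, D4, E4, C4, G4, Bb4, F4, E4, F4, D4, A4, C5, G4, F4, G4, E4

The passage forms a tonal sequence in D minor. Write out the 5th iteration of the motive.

C5 E5 Bb4 A4 Bb4 G4

Taking 6-note groups, the heads are F4, G4, A4: the pattern moves up a 2nd.
Extending up a 2nd: Bb4 → C5.
From C5 the diatonic shape gives C5 E5 Bb4 A4 Bb4 G4.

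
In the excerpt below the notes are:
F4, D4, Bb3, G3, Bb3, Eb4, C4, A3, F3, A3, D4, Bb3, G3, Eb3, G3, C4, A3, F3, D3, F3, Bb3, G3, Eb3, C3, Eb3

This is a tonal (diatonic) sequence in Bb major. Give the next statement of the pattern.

A3 F3 D3 Bb2 D3

Unit = 5 notes; the statements start on F4, Eb4, D4, C4, Bb3, moving down a 2nd each time.
From A3 the diatonic shape gives A3 F3 D3 Bb2 D3.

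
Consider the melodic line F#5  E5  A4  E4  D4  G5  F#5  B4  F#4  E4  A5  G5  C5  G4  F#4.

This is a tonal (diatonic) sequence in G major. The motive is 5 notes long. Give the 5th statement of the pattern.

With a 5-note motive the entries are F#5, G5, A5, each up a 2nd from the previous.
Carrying on: B5 → C6.
From C6 the diatonic shape gives C6 B5 E5 B4 A4.

C6 B5 E5 B4 A4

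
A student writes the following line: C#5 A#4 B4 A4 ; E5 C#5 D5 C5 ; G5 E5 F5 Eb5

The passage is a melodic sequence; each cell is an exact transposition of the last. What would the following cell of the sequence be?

Unit = 4 notes; the statements start on C#5, E5, G5, moving up a 3rd each time.
Statement 4 starts on Bb5 and keeps the same exact contour: Bb5 G5 Ab5 Gb5.

Bb5 G5 Ab5 Gb5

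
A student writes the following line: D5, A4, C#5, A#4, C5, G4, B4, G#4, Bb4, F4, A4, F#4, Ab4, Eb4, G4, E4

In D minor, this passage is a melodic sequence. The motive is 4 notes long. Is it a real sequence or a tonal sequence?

Each cell has the same semitone pattern (-5, 4, -3) — intervals are preserved exactly.
And C#5 lies outside D minor, so the sequence is real rather than tonal.

real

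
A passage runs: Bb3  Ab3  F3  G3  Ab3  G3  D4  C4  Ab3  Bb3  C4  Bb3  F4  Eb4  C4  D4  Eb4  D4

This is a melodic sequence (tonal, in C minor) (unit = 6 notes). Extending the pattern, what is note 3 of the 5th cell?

G4

Grouping in 6s, the 3rd note of each cell is F3, Ab3, C4.
Each moves up a 3rd. Continuing: Eb4 → G4.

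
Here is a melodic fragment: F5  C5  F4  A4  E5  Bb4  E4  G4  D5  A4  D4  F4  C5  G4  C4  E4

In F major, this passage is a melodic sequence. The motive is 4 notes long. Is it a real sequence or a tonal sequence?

Every note is diatonic to F major.
Cell 1 has -5 semitones from note 1 to 2, but cell 2 has -6 — the interval quality changes while the contour stays the same, which is the hallmark of a tonal sequence.

tonal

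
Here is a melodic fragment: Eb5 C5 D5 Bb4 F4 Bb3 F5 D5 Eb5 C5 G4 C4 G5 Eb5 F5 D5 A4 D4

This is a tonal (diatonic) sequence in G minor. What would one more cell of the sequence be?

A5 F5 G5 Eb5 Bb4 Eb4

With a 6-note motive the entries are Eb5, F5, G5, each up a 2nd from the previous.
From A5 the diatonic shape gives A5 F5 G5 Eb5 Bb4 Eb4.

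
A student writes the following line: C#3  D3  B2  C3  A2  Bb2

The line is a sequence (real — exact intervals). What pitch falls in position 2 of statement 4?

Ab2

The unit is 2 notes. Position-2 pitches of the 3 shown cells: D3, C3, Bb2.
From Bb2, down a 2nd gives Ab2.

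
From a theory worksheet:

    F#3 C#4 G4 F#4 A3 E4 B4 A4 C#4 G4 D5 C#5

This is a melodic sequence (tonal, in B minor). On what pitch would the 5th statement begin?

Taking 4-note groups, the heads are F#3, A3, C#4: the pattern moves up a 3rd.
Continuing: E4 → G4. Statement 5 starts on G4.

G4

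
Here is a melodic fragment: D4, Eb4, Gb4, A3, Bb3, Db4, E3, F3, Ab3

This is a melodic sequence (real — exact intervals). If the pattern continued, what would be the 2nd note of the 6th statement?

Grouping in 3s, the 2nd note of each cell is Eb4, Bb3, F3.
Extending down a 4th: C3 → G2 → D2.

D2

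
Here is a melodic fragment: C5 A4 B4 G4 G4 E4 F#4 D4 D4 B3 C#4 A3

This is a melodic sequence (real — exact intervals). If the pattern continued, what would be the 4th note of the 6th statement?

With 4-note cells, note 4 of each statement runs G4, D4, A3.
Extending down a 4th: E3 → B2 → F#2.

F#2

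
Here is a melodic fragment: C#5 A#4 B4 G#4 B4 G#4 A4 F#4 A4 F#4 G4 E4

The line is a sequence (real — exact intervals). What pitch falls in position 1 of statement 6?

Eb4

The unit is 4 notes. Position-1 pitches of the 3 shown cells: C#5, B4, A4.
Carrying that down a 2nd forward: G4 → F4 → Eb4.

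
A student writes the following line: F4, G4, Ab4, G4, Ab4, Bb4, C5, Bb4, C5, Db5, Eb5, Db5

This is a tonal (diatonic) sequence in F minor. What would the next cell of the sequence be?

Unit = 4 notes; the statements start on F4, Ab4, C5, moving up a 3rd each time.
So cell 4 is Eb5 F5 G5 F5.

Eb5 F5 G5 F5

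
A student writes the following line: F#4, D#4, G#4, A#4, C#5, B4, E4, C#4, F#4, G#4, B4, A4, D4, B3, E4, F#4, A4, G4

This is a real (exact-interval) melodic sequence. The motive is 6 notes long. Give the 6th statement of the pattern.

Ab3 F3 Bb3 C4 Eb4 Db4

Unit = 6 notes; the statements start on F#4, E4, D4, moving down a 2nd each time.
Carrying on: C4 → Bb3 → Ab3.
From Ab3 the exact shape gives Ab3 F3 Bb3 C4 Eb4 Db4.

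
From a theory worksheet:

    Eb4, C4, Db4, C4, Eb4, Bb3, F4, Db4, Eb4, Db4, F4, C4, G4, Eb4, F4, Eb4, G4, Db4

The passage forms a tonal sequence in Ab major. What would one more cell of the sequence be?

Unit = 6 notes; the statements start on Eb4, F4, G4, moving up a 2nd each time.
From Ab4 the diatonic shape gives Ab4 F4 G4 F4 Ab4 Eb4.

Ab4 F4 G4 F4 Ab4 Eb4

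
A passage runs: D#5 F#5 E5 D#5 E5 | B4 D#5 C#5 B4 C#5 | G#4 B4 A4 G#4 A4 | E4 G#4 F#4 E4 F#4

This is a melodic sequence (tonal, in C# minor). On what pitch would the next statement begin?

Unit = 5 notes; the statements start on D#5, B4, G#4, E4, moving down a 3rd each time.
One more step down a 3rd gives C#4.

C#4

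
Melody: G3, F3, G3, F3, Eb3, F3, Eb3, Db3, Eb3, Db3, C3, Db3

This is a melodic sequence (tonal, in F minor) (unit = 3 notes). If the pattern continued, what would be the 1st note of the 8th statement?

Grouping in 3s, the 1st note of each cell is G3, F3, Eb3, Db3.
Each moves down a 2nd. Continuing: C3 → Bb2 → Ab2 → G2.

G2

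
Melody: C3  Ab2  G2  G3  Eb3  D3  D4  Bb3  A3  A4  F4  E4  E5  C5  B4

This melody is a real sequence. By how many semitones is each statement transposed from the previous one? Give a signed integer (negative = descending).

7

The 3-note cells begin on C3, G3, D4, A4, E5 — each up a 5th from the last.
C3→G3 is 55 − 48 = 7 semitones.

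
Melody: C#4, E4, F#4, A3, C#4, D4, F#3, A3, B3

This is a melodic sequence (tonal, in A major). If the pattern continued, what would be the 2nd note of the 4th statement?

The unit is 3 notes. Position-2 pitches of the 3 shown cells: E4, C#4, A3.
Each moves down a 3rd; the next is F#3.

F#3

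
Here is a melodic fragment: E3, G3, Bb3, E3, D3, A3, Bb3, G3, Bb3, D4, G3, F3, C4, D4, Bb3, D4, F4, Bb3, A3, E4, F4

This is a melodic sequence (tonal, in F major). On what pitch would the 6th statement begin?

A4

With a 7-note motive the entries are E3, G3, Bb3, each up a 3rd from the previous.
Extending the heads up a 3rd: D4 → F4 → A4.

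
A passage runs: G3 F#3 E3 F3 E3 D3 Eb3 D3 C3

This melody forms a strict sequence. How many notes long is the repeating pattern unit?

9 notes total. Splitting into 3 groups of 3:
G3 F#3 E3 | F3 E3 D3 | Eb3 D3 C3
Each cell is the previous one down a 2nd — so the unit is 3 notes.

3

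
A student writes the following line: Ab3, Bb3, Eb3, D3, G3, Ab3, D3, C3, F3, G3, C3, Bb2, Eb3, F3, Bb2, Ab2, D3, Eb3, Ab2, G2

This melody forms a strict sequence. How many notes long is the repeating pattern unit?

4

There are 20 notes; a 4-note unit gives 5 cells:
Ab3 Bb3 Eb3 D3 | G3 Ab3 D3 C3 | F3 G3 C3 Bb2 | Eb3 F3 Bb2 Ab2 | D3 Eb3 Ab2 G2
Each cell is the previous one down a 2nd — so the unit is 4 notes.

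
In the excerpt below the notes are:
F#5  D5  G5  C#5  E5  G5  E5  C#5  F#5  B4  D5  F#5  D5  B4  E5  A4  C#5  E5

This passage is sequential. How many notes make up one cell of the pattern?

6

There are 18 notes; a 6-note unit gives 3 cells:
F#5 D5 G5 C#5 E5 G5 | E5 C#5 F#5 B4 D5 F#5 | D5 B4 E5 A4 C#5 E5
Every group is a transposition down a 2nd of the one before; no shorter unit works.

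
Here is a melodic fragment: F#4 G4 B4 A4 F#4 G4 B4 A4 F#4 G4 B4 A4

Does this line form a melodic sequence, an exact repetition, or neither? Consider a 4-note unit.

repetition

Each 4-note cell is identical (F#4 G4 B4 A4), restated at the same pitch.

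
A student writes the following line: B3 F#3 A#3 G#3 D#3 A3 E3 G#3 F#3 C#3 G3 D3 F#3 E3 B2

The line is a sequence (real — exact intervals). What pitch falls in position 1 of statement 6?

Grouping in 5s, the 1st note of each cell is B3, A3, G3.
Carrying that down a 2nd forward: F3 → Eb3 → Db3.

Db3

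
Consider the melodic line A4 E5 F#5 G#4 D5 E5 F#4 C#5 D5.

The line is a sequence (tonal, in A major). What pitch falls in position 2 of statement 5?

Grouping in 3s, the 2nd note of each cell is E5, D5, C#5.
Each moves down a 2nd. Continuing: B4 → A4.

A4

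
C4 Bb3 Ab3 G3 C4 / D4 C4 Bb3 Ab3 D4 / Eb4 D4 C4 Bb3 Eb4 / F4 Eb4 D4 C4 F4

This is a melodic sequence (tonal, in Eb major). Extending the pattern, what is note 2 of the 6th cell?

G4

Grouping in 5s, the 2nd note of each cell is Bb3, C4, D4, Eb4.
Carrying that up a 2nd forward: F4 → G4.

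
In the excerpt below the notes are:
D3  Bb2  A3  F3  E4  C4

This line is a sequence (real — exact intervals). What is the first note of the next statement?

B4

Unit = 2 notes; the statements start on D3, A3, E4, moving up a 5th each time.
One more step up a 5th gives B4.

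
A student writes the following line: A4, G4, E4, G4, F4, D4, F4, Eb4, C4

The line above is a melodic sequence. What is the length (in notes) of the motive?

3

Try groups of 3 (3 cells in 9 notes):
A4 G4 E4 | G4 F4 D4 | F4 Eb4 C4
Every group is a transposition down a 2nd of the one before; no shorter unit works.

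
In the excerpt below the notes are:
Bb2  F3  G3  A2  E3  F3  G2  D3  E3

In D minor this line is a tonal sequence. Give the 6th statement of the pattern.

With a 3-note motive the entries are Bb2, A2, G2, each down a 2nd from the previous.
Extending down a 2nd: F2 → E2 → D2.
Statement 6 starts on D2 and keeps the same diatonic contour: D2 A2 Bb2.

D2 A2 Bb2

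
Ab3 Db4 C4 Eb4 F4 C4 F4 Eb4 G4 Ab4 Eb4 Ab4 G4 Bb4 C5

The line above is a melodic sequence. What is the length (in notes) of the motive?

There are 15 notes; a 5-note unit gives 3 cells:
Ab3 Db4 C4 Eb4 F4 | C4 F4 Eb4 G4 Ab4 | Eb4 Ab4 G4 Bb4 C5
Each cell is the previous one up a 3rd — so the unit is 5 notes.

5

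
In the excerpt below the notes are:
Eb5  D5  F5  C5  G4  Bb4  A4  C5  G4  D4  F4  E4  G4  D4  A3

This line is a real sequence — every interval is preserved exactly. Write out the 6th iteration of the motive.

With a 5-note motive the entries are Eb5, Bb4, F4, each down a 4th from the previous.
Continuing the starts: C4 → G3 → D3.
From D3 the exact shape gives D3 C#3 E3 B2 F#2.

D3 C#3 E3 B2 F#2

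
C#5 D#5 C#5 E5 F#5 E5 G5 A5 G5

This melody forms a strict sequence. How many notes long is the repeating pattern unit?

3

There are 9 notes; a 3-note unit gives 3 cells:
C#5 D#5 C#5 | E5 F#5 E5 | G5 A5 G5
Every group is a transposition up a 3rd of the one before; no shorter unit works.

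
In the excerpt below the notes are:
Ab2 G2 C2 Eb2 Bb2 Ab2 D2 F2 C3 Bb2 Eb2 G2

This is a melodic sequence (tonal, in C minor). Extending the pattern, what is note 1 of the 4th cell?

D3

The unit is 4 notes. Position-1 pitches of the 3 shown cells: Ab2, Bb2, C3.
One more up a 2nd gives D3.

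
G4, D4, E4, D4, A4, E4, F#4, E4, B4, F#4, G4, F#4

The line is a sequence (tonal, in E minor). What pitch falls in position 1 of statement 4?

Grouping in 4s, the 1st note of each cell is G4, A4, B4.
One more up a 2nd gives C5.

C5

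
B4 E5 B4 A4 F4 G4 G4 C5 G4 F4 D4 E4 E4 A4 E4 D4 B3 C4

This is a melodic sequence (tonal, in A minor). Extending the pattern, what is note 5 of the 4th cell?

With 6-note cells, note 5 of each statement runs F4, D4, B3.
From B3, down a 3rd gives G3.

G3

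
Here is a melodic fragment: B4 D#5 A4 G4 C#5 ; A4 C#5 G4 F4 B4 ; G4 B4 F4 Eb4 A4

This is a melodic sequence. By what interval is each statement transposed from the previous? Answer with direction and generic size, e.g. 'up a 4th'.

The 5-note cells begin on B4, A4, G4 — each down a 2nd from the last.
B4 to A4 is down a 2nd.

down a 2nd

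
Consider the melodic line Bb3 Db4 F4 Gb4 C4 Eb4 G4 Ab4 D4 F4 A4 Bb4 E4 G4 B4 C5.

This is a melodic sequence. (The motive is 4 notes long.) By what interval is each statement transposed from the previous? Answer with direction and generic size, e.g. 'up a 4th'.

up a 2nd

The 4-note cells begin on Bb3, C4, D4, E4 — each up a 2nd from the last.
From Bb3 to C4: up a 2nd.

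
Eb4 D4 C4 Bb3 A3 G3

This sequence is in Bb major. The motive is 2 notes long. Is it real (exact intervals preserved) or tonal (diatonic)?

Every note is diatonic to Bb major.
Cell 1 has -1 semitones from note 1 to 2, but cell 2 has -2 — the interval quality changes while the contour stays the same, which is the hallmark of a tonal sequence.

tonal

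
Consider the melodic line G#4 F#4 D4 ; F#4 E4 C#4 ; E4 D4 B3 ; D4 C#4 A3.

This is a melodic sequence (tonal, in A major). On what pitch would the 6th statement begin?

With a 3-note motive the entries are G#4, F#4, E4, D4, each down a 2nd from the previous.
Extending the heads down a 2nd: C#4 → B3.

B3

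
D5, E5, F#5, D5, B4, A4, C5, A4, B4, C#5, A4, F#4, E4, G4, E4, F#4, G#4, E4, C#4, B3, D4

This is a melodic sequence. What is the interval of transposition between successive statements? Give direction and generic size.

down a 4th

Unit = 7 notes; the statements start on D5, A4, E4, moving down a 4th each time.
From D5 to A4: down a 4th.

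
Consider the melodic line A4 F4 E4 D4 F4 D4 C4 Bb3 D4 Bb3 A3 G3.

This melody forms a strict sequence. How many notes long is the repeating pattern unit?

There are 12 notes; a 4-note unit gives 3 cells:
A4 F4 E4 D4 | F4 D4 C4 Bb3 | D4 Bb3 A3 G3
Every group is a transposition down a 3rd of the one before; no shorter unit works.

4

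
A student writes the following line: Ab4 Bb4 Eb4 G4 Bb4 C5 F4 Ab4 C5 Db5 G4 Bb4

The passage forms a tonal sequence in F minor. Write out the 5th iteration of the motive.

Taking 4-note groups, the heads are Ab4, Bb4, C5: the pattern moves up a 2nd.
Carrying on: Db5 → Eb5.
Statement 5 starts on Eb5 and keeps the same diatonic contour: Eb5 F5 Bb4 Db5.

Eb5 F5 Bb4 Db5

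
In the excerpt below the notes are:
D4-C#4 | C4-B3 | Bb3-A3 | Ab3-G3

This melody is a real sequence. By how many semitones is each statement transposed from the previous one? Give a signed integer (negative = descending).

The 2-note cells begin on D4, C4, Bb3, Ab3 — each down a 2nd from the last.
Counting half-steps from D4 to C4: -2.

-2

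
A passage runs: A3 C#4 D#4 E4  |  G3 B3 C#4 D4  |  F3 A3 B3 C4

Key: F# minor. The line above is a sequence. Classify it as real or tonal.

Each cell has the same semitone pattern (4, 2, 1) — intervals are preserved exactly.
And D#4 lies outside F# minor, so the sequence is real rather than tonal.

real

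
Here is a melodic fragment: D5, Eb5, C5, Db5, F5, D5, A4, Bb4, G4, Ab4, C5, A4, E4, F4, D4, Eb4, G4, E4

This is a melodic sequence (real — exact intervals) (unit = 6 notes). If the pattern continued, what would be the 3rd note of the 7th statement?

F#2

Grouping in 6s, the 3rd note of each cell is C5, G4, D4.
Carrying that down a 4th forward: A3 → E3 → B2 → F#2.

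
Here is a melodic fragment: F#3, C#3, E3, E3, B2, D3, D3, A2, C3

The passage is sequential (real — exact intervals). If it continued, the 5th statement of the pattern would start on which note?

The 3-note cells begin on F#3, E3, D3 — each down a 2nd from the last.
Extending the heads down a 2nd: C3 → Bb2.

Bb2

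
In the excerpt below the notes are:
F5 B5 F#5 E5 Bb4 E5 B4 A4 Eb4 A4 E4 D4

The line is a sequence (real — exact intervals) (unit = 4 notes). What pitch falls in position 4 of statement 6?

Grouping in 4s, the 4th note of each cell is E5, A4, D4.
Each moves down a 5th. Continuing: G3 → C3 → F2.

F2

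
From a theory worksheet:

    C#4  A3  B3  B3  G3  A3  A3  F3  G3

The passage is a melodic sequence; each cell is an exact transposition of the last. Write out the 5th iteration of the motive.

With a 3-note motive the entries are C#4, B3, A3, each down a 2nd from the previous.
Continuing the starts: G3 → F3.
Statement 5 starts on F3 and keeps the same exact contour: F3 Db3 Eb3.

F3 Db3 Eb3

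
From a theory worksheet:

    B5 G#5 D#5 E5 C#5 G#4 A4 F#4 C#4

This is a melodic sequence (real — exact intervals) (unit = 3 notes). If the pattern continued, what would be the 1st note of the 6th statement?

C3

With 3-note cells, note 1 of each statement runs B5, E5, A4.
Carrying that down a 5th forward: D4 → G3 → C3.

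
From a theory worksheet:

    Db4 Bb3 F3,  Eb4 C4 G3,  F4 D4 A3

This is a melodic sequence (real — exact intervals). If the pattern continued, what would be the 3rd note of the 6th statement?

Grouping in 3s, the 3rd note of each cell is F3, G3, A3.
Each moves up a 2nd. Continuing: B3 → C#4 → D#4.

D#4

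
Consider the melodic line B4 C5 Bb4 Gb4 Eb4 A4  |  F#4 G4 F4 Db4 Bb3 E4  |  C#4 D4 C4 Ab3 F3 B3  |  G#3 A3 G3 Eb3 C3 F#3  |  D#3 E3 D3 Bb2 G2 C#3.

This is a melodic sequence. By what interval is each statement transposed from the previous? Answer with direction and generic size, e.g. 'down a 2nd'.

Unit = 6 notes; the statements start on B4, F#4, C#4, G#3, D#3, moving down a 4th each time.
B4 to F#4 is down a 4th.

down a 4th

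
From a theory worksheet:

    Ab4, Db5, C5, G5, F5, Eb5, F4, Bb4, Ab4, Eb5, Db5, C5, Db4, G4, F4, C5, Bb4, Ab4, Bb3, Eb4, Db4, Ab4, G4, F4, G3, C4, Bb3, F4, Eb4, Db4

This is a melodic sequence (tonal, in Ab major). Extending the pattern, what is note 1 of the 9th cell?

With 6-note cells, note 1 of each statement runs Ab4, F4, Db4, Bb3, G3.
Carrying that down a 3rd forward: Eb3 → C3 → Ab2 → F2.

F2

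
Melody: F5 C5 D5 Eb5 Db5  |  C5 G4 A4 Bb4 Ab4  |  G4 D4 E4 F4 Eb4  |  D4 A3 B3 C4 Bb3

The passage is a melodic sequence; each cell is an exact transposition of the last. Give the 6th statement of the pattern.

With a 5-note motive the entries are F5, C5, G4, D4, each down a 4th from the previous.
Carrying on: A3 → E3.
From E3 the exact shape gives E3 B2 C#3 D3 C3.

E3 B2 C#3 D3 C3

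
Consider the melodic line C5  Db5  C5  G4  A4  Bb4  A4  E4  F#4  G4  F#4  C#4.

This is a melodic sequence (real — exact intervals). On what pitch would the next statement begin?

Taking 4-note groups, the heads are C5, A4, F#4: the pattern moves down a 3rd.
One more step down a 3rd gives D#4.

D#4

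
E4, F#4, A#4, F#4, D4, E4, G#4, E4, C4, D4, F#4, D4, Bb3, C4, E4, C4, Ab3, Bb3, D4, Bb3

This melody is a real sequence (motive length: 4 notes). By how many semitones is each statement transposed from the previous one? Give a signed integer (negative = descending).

Unit = 4 notes; the statements start on E4, D4, C4, Bb3, Ab3, moving down a 2nd each time.
Counting half-steps from E4 to D4: -2.

-2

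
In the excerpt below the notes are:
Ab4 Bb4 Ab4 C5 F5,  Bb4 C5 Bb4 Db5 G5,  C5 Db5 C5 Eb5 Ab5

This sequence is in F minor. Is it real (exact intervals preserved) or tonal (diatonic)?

Every note is diatonic to F minor.
Cell 1 has +4 semitones from note 3 to 4, but cell 2 has +3 — the interval quality changes while the contour stays the same, which is the hallmark of a tonal sequence.

tonal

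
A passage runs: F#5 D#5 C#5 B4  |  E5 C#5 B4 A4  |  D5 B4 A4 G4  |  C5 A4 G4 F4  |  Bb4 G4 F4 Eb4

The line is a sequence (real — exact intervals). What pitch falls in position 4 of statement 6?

Db4

Grouping in 4s, the 4th note of each cell is B4, A4, G4, F4, Eb4.
One more down a 2nd gives Db4.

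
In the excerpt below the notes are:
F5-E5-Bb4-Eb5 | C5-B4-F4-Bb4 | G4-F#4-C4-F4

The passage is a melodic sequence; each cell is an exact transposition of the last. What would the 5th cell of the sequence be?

Unit = 4 notes; the statements start on F5, C5, G4, moving down a 4th each time.
Continuing the starts: D4 → A3.
From A3 the exact shape gives A3 G#3 D3 G3.

A3 G#3 D3 G3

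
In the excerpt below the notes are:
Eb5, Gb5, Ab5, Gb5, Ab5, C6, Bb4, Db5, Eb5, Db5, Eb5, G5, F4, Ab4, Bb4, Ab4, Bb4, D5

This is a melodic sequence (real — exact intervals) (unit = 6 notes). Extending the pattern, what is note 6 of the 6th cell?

The unit is 6 notes. Position-6 pitches of the 3 shown cells: C6, G5, D5.
Each moves down a 4th. Continuing: A4 → E4 → B3.

B3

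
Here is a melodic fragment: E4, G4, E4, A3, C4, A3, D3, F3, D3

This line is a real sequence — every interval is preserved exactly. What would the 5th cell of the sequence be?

C2 Eb2 C2

The 3-note cells begin on E4, A3, D3 — each down a 5th from the last.
Continuing the starts: G2 → C2.
So cell 5 is C2 Eb2 C2.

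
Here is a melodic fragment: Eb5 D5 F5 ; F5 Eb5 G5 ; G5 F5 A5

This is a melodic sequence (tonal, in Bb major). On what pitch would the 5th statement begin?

Unit = 3 notes; the statements start on Eb5, F5, G5, moving up a 2nd each time.
Extending the heads up a 2nd: A5 → Bb5.

Bb5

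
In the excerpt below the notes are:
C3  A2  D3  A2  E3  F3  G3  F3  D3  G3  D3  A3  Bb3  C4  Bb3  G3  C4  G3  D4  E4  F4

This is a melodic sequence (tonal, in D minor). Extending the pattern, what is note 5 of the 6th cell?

With 7-note cells, note 5 of each statement runs E3, A3, D4.
Carrying that up a 4th forward: G4 → C5 → F5.

F5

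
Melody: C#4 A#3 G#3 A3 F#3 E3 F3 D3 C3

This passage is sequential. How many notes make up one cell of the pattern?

9 notes total. Splitting into 3 groups of 3:
C#4 A#3 G#3 | A3 F#3 E3 | F3 D3 C3
Each cell is the previous one down a 3rd — so the unit is 3 notes.

3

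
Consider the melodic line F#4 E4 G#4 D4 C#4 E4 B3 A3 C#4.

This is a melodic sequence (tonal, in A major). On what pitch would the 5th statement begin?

E3

The 3-note cells begin on F#4, D4, B3 — each down a 3rd from the last.
Extending the heads down a 3rd: G#3 → E3.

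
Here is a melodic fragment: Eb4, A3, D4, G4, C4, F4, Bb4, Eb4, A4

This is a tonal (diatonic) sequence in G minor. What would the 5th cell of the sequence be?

With a 3-note motive the entries are Eb4, G4, Bb4, each up a 3rd from the previous.
Carrying on: D5 → F5.
From F5 the diatonic shape gives F5 Bb4 Eb5.

F5 Bb4 Eb5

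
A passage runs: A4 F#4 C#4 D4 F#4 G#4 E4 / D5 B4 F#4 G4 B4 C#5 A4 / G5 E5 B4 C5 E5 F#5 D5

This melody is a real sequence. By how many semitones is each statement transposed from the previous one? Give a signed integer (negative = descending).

Taking 7-note groups, the heads are A4, D5, G5: the pattern moves up a 4th.
A4 to D5 spans +5 semitones.

5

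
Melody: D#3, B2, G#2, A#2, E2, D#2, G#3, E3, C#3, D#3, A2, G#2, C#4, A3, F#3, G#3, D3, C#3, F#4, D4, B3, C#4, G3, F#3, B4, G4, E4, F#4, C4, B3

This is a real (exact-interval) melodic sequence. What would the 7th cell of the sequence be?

The 6-note cells begin on D#3, G#3, C#4, F#4, B4 — each up a 4th from the last.
Carrying on: E5 → A5.
From A5 the exact shape gives A5 F5 D5 E5 Bb4 A4.

A5 F5 D5 E5 Bb4 A4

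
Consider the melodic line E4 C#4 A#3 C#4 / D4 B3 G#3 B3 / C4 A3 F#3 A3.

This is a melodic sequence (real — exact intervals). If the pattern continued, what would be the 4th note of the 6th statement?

Eb3

With 4-note cells, note 4 of each statement runs C#4, B3, A3.
Carrying that down a 2nd forward: G3 → F3 → Eb3.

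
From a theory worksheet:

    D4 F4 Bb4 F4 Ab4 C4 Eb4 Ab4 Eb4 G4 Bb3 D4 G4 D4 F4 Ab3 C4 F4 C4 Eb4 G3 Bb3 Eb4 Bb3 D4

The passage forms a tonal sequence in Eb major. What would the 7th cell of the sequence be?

Eb3 G3 C4 G3 Bb3

The 5-note cells begin on D4, C4, Bb3, Ab3, G3 — each down a 2nd from the last.
Extending down a 2nd: F3 → Eb3.
Statement 7 starts on Eb3 and keeps the same diatonic contour: Eb3 G3 C4 G3 Bb3.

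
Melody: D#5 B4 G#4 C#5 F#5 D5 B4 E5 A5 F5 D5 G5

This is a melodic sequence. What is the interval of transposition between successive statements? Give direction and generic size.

Unit = 4 notes; the statements start on D#5, F#5, A5, moving up a 3rd each time.
From D#5 to F#5: up a 3rd.

up a 3rd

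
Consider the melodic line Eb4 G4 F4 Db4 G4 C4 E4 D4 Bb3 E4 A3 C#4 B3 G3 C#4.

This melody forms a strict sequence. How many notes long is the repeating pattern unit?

5

There are 15 notes; a 5-note unit gives 3 cells:
Eb4 G4 F4 Db4 G4 | C4 E4 D4 Bb3 E4 | A3 C#4 B3 G3 C#4
Every group is a transposition down a 3rd of the one before; no shorter unit works.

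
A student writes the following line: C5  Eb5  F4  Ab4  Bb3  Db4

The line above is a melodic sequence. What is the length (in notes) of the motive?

6 notes total. Splitting into 3 groups of 2:
C5 Eb5 | F4 Ab4 | Bb3 Db4
Each cell is the previous one down a 5th — so the unit is 2 notes.

2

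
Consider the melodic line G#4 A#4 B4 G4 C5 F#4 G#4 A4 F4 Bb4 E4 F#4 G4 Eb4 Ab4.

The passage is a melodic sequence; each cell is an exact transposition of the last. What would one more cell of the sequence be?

D4 E4 F4 Db4 Gb4

With a 5-note motive the entries are G#4, F#4, E4, each down a 2nd from the previous.
From D4 the exact shape gives D4 E4 F4 Db4 Gb4.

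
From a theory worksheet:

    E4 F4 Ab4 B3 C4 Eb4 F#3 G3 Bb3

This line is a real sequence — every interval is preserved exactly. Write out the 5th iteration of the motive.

The 3-note cells begin on E4, B3, F#3 — each down a 4th from the last.
Extending down a 4th: C#3 → G#2.
From G#2 the exact shape gives G#2 A2 C3.

G#2 A2 C3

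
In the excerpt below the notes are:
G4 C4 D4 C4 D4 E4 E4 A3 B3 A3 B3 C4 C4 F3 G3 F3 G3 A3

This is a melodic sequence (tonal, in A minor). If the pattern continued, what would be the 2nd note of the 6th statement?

G2

The unit is 6 notes. Position-2 pitches of the 3 shown cells: C4, A3, F3.
Extending down a 3rd: D3 → B2 → G2.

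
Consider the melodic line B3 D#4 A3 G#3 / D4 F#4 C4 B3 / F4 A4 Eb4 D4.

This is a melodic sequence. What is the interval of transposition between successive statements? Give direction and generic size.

Taking 4-note groups, the heads are B3, D4, F4: the pattern moves up a 3rd.
B3 to D4 is up a 3rd.

up a 3rd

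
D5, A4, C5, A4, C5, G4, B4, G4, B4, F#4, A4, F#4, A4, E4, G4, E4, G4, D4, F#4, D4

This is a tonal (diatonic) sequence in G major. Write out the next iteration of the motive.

Unit = 4 notes; the statements start on D5, C5, B4, A4, G4, moving down a 2nd each time.
From F#4 the diatonic shape gives F#4 C4 E4 C4.

F#4 C4 E4 C4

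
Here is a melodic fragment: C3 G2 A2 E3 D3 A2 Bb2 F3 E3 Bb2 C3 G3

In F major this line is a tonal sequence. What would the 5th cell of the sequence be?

G3 D3 E3 Bb3

The 4-note cells begin on C3, D3, E3 — each up a 2nd from the last.
Continuing the starts: F3 → G3.
From G3 the diatonic shape gives G3 D3 E3 Bb3.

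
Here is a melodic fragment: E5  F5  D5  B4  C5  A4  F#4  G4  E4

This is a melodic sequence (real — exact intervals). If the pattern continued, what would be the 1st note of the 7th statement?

A#2

Grouping in 3s, the 1st note of each cell is E5, B4, F#4.
Each moves down a 4th. Continuing: C#4 → G#3 → D#3 → A#2.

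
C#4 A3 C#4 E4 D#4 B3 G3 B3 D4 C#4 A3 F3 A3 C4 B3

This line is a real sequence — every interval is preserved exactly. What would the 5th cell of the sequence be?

The 5-note cells begin on C#4, B3, A3 — each down a 2nd from the last.
Continuing the starts: G3 → F3.
So cell 5 is F3 Db3 F3 Ab3 G3.

F3 Db3 F3 Ab3 G3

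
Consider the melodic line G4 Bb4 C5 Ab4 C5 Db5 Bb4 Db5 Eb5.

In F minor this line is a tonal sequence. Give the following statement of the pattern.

C5 Eb5 F5

The 3-note cells begin on G4, Ab4, Bb4 — each up a 2nd from the last.
From C5 the diatonic shape gives C5 Eb5 F5.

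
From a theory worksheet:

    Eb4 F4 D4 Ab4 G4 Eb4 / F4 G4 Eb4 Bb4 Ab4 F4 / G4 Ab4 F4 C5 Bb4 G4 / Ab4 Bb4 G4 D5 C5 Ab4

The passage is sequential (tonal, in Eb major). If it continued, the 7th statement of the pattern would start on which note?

D5

Taking 6-note groups, the heads are Eb4, F4, G4, Ab4: the pattern moves up a 2nd.
Extending the heads up a 2nd: Bb4 → C5 → D5.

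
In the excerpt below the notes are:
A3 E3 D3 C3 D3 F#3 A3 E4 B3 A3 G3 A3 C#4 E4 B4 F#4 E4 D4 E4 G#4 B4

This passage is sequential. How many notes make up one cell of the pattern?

There are 21 notes; a 7-note unit gives 3 cells:
A3 E3 D3 C3 D3 F#3 A3 | E4 B3 A3 G3 A3 C#4 E4 | B4 F#4 E4 D4 E4 G#4 B4
That's a consistent up a 5th shift per cell, and no other grouping gives one.

7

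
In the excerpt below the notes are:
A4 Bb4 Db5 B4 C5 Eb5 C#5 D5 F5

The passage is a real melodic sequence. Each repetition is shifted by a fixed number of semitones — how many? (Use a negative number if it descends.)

With a 3-note motive the entries are A4, B4, C#5, each up a 2nd from the previous.
Counting half-steps from A4 to B4: 2.

2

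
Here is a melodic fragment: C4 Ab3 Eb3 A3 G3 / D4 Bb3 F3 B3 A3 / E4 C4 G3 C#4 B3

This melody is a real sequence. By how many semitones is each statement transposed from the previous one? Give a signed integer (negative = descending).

2

The 5-note cells begin on C4, D4, E4 — each up a 2nd from the last.
C4 to D4 spans +2 semitones.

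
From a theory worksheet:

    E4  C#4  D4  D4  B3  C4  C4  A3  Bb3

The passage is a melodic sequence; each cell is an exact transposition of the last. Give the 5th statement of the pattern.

Ab3 F3 Gb3

Taking 3-note groups, the heads are E4, D4, C4: the pattern moves down a 2nd.
Extending down a 2nd: Bb3 → Ab3.
So cell 5 is Ab3 F3 Gb3.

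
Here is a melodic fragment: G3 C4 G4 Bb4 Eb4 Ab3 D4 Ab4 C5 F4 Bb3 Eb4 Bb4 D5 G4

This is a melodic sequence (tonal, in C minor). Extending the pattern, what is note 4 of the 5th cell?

The unit is 5 notes. Position-4 pitches of the 3 shown cells: Bb4, C5, D5.
Each moves up a 2nd. Continuing: Eb5 → F5.

F5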